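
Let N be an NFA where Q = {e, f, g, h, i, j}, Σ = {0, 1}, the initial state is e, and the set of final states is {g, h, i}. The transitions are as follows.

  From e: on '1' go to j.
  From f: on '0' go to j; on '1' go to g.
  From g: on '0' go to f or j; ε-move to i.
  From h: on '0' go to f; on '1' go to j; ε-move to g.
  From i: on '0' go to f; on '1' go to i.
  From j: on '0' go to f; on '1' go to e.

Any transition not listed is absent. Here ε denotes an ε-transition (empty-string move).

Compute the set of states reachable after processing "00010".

∅

Start in {e}.
Read '0': e→∅; now ∅.
The set is empty and remains empty for the remaining 4 symbols.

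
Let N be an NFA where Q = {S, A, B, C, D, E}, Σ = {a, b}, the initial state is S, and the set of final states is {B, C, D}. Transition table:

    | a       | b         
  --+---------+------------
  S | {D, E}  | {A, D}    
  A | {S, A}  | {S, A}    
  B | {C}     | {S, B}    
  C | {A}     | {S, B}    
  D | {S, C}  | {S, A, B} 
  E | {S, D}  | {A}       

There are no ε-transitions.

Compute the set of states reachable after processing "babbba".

Start in {S}.
Read 'b': S→{A, D}; now {A, D}.
Read 'a': A→{S, A}, D→{S, C}; now {S, A, C}.
Read 'b': S→{A, D}, A→{S, A}, C→{S, B}; now {S, A, B, D}.
Read 'b': S→{A, D}, A→{S, A}, B→{S, B}, D→{S, A, B}; now {S, A, B, D}.
Read 'b': S→{A, D}, A→{S, A}, B→{S, B}, D→{S, A, B}; now {S, A, B, D}.
Read 'a': S→{D, E}, A→{S, A}, B→{C}, D→{S, C}; now {S, A, C, D, E}.

{S, A, C, D, E}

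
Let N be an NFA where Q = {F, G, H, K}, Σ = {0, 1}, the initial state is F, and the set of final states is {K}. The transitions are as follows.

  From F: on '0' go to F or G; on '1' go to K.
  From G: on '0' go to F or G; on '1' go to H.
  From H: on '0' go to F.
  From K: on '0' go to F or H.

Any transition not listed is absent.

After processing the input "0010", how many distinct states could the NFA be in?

2

Start in {F}.
Read '0': F→{F, G}; now {F, G}.
Read '0': F→{F, G}, G→{F, G}; now {F, G}.
Read '1': F→{K}, G→{H}; now {H, K}.
Read '0': H→{F}, K→{F, H}; now {F, H}.
That set has 2 states.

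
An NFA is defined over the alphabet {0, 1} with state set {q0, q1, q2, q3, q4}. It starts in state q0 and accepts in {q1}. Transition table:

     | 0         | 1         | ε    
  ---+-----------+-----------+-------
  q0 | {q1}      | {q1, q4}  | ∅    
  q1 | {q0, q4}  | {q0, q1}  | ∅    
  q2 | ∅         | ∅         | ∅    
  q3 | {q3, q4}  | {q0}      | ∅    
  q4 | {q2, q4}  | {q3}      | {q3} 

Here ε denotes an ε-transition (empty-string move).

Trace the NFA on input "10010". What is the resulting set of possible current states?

{q0, q1, q3, q4}

Start in {q0}.
Read '1': q0→{q1, q4}; union {q1, q4}; ε-closure = {q1, q3, q4}.
Read '0': q1→{q0, q4}, q3→{q3, q4}, q4→{q2, q4}; now {q0, q2, q3, q4}.
Read '0': q0→{q1}, q2→∅, q3→{q3, q4}, q4→{q2, q4}; now {q1, q2, q3, q4}.
Read '1': q1→{q0, q1}, q2→∅, q3→{q0}, q4→{q3}; now {q0, q1, q3}.
Read '0': q0→{q1}, q1→{q0, q4}, q3→{q3, q4}; now {q0, q1, q3, q4}.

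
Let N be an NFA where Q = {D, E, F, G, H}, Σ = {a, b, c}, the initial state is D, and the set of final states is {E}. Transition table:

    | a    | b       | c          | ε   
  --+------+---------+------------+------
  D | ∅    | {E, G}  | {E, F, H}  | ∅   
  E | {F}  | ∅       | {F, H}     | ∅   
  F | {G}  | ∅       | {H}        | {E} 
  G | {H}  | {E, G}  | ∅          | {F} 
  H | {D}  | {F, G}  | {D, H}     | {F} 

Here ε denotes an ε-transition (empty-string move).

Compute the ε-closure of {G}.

Begin with {G}.
ε-move G → F; add F.
ε-move F → E; add E.

{E, F, G}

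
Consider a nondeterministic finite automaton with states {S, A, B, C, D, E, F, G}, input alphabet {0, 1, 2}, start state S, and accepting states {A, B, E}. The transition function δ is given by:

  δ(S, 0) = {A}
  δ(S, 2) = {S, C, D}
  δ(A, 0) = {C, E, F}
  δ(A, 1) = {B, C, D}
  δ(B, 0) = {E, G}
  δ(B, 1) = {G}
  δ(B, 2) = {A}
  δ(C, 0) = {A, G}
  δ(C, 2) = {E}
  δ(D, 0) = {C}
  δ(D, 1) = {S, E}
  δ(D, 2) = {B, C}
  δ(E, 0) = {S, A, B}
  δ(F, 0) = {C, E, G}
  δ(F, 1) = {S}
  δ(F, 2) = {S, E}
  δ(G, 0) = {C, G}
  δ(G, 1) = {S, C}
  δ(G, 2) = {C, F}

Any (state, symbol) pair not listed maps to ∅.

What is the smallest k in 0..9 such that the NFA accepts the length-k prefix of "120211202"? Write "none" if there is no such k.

Start in {S}.
Read '1': {S} → ∅.
The set is empty and remains empty for the remaining 8 symbols.
No reachable set along the way intersects F.

none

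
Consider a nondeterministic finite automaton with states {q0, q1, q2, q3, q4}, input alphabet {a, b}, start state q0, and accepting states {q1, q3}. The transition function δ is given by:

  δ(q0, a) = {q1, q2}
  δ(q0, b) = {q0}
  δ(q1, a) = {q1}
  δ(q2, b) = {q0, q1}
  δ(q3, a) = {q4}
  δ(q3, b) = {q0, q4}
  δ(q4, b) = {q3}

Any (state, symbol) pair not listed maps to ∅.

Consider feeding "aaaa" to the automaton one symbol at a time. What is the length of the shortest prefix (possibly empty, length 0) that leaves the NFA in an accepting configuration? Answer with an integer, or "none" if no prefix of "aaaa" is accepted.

1

Start in {q0}.
Read 'a': q0→{q1, q2}; now {q1, q2}.
None of the earlier sets intersect F, but {q1, q2} does.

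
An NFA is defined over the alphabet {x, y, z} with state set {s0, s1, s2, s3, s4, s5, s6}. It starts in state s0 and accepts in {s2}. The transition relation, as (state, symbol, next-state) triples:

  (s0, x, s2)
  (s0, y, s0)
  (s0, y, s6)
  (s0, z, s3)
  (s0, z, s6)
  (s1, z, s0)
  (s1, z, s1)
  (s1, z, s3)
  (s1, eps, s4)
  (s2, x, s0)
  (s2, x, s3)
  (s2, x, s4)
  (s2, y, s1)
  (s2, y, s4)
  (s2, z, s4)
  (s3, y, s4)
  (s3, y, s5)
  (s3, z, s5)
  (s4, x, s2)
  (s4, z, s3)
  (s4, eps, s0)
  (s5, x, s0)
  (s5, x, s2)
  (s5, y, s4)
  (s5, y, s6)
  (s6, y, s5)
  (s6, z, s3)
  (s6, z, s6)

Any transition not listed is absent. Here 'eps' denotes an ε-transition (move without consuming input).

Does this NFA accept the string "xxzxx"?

Yes

Start in {s0}.
Read 'x': {s0} → {s2}.
Read 'x': {s2} → {s0, s3, s4}.
Read 'z': {s0, s3, s4} → {s3, s5, s6}.
Read 'x': {s3, s5, s6} → {s0, s2}.
Read 'x': {s0, s2} → {s0, s2, s3, s4}.
The final set {s0, s2, s3, s4} contains the accepting state s2.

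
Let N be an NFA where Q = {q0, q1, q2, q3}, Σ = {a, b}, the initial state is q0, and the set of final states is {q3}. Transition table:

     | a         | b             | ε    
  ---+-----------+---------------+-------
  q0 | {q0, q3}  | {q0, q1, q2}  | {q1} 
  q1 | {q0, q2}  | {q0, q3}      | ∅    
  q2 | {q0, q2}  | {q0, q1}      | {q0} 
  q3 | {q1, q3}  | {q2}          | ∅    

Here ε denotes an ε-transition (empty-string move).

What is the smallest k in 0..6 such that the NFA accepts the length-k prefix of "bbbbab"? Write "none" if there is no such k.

Start: ε-closure({q0}) = {q0, q1}.
Read 'b': {q0, q1} → {q0, q1, q2, q3}.
None of the earlier sets intersect F, but {q0, q1, q2, q3} does.

1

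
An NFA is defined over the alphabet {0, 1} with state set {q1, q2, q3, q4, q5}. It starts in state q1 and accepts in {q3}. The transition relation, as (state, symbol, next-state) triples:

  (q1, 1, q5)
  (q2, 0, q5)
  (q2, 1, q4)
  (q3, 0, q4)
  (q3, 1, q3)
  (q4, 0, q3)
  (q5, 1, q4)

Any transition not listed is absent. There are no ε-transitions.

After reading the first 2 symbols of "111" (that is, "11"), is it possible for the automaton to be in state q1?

Start in {q1}.
Read '1': {q1} → {q5}.
Read '1': {q5} → {q4}.
State q1 is not in {q4}.

No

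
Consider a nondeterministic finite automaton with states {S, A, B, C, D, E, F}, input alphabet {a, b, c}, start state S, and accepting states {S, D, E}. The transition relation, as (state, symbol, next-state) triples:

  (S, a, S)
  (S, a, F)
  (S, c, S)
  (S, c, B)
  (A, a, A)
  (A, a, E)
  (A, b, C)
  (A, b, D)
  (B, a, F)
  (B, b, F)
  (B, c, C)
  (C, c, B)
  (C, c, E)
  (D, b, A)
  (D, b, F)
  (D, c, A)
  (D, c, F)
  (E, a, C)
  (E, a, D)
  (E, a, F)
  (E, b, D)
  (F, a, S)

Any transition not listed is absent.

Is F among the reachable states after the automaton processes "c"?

Start in {S}.
Read 'c': S→{S, B}; now {S, B}.
State F is not in {S, B}.

No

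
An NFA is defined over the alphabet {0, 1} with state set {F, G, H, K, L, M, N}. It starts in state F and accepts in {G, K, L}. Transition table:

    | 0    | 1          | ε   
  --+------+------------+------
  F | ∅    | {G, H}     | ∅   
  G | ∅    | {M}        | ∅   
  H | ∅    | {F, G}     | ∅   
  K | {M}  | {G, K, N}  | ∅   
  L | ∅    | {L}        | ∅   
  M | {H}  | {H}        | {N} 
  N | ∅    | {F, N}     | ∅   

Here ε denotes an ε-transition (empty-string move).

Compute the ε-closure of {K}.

{K}

Begin with {K}.
No ε-moves leave this set, so the closure equals the set itself.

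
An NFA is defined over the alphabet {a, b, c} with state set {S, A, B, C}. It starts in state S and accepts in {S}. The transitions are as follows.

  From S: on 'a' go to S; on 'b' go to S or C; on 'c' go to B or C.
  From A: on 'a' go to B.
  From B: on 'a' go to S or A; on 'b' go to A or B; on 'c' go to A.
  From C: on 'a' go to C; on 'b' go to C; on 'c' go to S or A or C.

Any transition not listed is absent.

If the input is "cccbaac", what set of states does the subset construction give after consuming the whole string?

Start in {S}.
Read 'c': S→{B, C}; now {B, C}.
Read 'c': B→{A}, C→{S, A, C}; now {S, A, C}.
Read 'c': S→{B, C}, A→∅, C→{S, A, C}; now {S, A, B, C}.
Read 'b': S→{S, C}, A→∅, B→{A, B}, C→{C}; now {S, A, B, C}.
Read 'a': S→{S}, A→{B}, B→{S, A}, C→{C}; now {S, A, B, C}.
Read 'a': S→{S}, A→{B}, B→{S, A}, C→{C}; now {S, A, B, C}.
Read 'c': S→{B, C}, A→∅, B→{A}, C→{S, A, C}; now {S, A, B, C}.

{S, A, B, C}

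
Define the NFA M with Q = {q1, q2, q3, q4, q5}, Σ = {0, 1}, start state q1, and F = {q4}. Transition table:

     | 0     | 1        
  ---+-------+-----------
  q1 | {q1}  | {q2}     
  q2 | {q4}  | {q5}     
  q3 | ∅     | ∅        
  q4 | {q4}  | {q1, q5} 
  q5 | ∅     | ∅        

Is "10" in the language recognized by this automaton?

Yes

Start in {q1}.
Read '1': {q1} → {q2}.
Read '0': {q2} → {q4}.
The final set {q4} contains the accepting state q4.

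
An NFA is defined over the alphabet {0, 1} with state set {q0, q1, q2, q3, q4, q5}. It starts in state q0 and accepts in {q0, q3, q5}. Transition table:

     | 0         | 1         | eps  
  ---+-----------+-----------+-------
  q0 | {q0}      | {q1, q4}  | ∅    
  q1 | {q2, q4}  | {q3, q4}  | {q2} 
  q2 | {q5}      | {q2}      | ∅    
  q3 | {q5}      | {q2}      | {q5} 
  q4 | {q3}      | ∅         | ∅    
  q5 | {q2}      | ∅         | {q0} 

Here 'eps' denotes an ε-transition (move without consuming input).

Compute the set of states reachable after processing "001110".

{q0, q2, q3, q4, q5}

Start in {q0}.
Read '0': q0→{q0}; now {q0}.
Read '0': q0→{q0}; now {q0}.
Read '1': q0→{q1, q4}; union {q1, q4}; ε-closure = {q1, q2, q4}.
Read '1': q1→{q3, q4}, q2→{q2}, q4→∅; union {q2, q3, q4}; ε-closure = {q0, q2, q3, q4, q5}.
Read '1': q0→{q1, q4}, q2→{q2}, q3→{q2}, q4→∅, q5→∅; now {q1, q2, q4}.
Read '0': q1→{q2, q4}, q2→{q5}, q4→{q3}; union {q2, q3, q4, q5}; ε-closure = {q0, q2, q3, q4, q5}.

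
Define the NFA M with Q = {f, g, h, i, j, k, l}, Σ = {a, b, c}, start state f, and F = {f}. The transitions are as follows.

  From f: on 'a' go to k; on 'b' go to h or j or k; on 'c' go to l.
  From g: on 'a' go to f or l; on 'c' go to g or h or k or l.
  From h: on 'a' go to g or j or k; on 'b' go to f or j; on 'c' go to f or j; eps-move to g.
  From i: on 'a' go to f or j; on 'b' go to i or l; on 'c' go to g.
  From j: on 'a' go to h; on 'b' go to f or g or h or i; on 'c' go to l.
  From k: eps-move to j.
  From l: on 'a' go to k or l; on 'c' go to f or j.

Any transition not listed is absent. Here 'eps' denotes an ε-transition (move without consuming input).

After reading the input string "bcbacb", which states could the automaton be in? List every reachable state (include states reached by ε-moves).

Start in {f}.
Read 'b': f→{h, j, k}; union {h, j, k}; ε-closure = {g, h, j, k}.
Read 'c': g→{g, h, k, l}, h→{f, j}, j→{l}, k→∅; now {f, g, h, j, k, l}.
Read 'b': f→{h, j, k}, g→∅, h→{f, j}, j→{f, g, h, i}, k→∅, l→∅; now {f, g, h, i, j, k}.
Read 'a': f→{k}, g→{f, l}, h→{g, j, k}, i→{f, j}, j→{h}, k→∅; now {f, g, h, j, k, l}.
Read 'c': f→{l}, g→{g, h, k, l}, h→{f, j}, j→{l}, k→∅, l→{f, j}; now {f, g, h, j, k, l}.
Read 'b': f→{h, j, k}, g→∅, h→{f, j}, j→{f, g, h, i}, k→∅, l→∅; now {f, g, h, i, j, k}.

{f, g, h, i, j, k}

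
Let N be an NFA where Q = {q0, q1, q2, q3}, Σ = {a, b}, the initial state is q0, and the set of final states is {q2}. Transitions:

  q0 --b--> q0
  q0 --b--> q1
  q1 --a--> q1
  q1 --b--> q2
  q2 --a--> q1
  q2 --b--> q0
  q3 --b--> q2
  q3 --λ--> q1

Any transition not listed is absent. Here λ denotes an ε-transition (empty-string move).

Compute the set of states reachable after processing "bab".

{q2}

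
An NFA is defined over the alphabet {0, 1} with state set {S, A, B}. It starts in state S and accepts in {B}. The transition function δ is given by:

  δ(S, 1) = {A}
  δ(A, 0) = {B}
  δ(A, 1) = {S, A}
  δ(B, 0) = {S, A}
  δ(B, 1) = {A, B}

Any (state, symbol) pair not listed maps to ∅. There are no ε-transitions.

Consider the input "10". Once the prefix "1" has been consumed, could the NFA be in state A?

Start in {S}.
Read '1': S→{A}; now {A}.
State A is in {A}.

Yes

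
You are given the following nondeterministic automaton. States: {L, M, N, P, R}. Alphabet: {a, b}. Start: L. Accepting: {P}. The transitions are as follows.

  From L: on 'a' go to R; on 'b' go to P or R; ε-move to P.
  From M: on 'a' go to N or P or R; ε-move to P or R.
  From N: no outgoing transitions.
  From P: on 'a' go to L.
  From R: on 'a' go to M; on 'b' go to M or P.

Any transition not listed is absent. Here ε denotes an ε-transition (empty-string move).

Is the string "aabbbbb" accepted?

Start: ε-closure({L}) = {L, P}.
Read 'a': {L, P} → {L, P, R}.
Read 'a': {L, P, R} → {L, M, P, R}.
Read 'b': {L, M, P, R} → {M, P, R}.
Read 'b': {M, P, R} → {M, P, R}.
Read 'b': {M, P, R} → {M, P, R}.
Read 'b': {M, P, R} → {M, P, R}.
Read 'b': {M, P, R} → {M, P, R}.
The final set {M, P, R} contains the accepting state P.

Yes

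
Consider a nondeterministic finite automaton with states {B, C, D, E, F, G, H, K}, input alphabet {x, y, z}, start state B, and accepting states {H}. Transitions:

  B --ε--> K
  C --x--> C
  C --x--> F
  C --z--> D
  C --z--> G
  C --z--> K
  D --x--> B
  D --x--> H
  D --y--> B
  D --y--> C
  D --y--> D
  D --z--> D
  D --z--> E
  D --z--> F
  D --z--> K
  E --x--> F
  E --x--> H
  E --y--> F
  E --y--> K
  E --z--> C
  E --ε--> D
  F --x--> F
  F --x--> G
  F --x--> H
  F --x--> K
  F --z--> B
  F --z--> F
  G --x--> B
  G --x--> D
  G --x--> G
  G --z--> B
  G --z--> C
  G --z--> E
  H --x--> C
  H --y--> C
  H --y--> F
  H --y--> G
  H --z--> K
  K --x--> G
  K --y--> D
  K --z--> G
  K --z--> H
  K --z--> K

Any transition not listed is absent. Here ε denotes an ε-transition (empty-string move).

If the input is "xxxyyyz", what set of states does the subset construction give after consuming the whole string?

Start: ε-closure({B}) = {B, K}.
Read 'x': {B, K} → {G}.
Read 'x': {G} → {B, D, G, K}.
Read 'x': {B, D, G, K} → {B, D, G, H, K}.
Read 'y': {B, D, G, H, K} → {B, C, D, F, G, K}.
Read 'y': {B, C, D, F, G, K} → {B, C, D, K}.
Read 'y': {B, C, D, K} → {B, C, D, K}.
Read 'z': {B, C, D, K} → {D, E, F, G, H, K}.

{D, E, F, G, H, K}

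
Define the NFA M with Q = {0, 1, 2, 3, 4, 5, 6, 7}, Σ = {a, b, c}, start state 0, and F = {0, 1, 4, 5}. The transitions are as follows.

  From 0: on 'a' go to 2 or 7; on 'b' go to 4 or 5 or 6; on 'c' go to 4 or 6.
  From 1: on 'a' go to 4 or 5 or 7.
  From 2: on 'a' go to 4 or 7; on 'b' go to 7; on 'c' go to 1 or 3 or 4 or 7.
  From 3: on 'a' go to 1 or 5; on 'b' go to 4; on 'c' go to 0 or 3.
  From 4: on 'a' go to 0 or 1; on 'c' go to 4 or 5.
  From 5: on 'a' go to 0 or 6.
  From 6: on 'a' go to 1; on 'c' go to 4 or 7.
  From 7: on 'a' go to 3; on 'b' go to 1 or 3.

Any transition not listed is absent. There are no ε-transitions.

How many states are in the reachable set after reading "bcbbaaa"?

Start in {0}.
Read 'b': 0→{4, 5, 6}; now {4, 5, 6}.
Read 'c': 4→{4, 5}, 5→∅, 6→{4, 7}; now {4, 5, 7}.
Read 'b': 4→∅, 5→∅, 7→{1, 3}; now {1, 3}.
Read 'b': 1→∅, 3→{4}; now {4}.
Read 'a': 4→{0, 1}; now {0, 1}.
Read 'a': 0→{2, 7}, 1→{4, 5, 7}; now {2, 4, 5, 7}.
Read 'a': 2→{4, 7}, 4→{0, 1}, 5→{0, 6}, 7→{3}; now {0, 1, 3, 4, 6, 7}.
That set has 6 states.

6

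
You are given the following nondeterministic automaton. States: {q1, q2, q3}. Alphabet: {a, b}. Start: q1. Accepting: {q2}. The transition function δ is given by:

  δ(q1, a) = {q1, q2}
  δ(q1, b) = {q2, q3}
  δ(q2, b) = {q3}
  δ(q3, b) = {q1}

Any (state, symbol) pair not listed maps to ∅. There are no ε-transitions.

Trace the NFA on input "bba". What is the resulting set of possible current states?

Start in {q1}.
Read 'b': {q1} → {q2, q3}.
Read 'b': {q2, q3} → {q1, q3}.
Read 'a': {q1, q3} → {q1, q2}.

{q1, q2}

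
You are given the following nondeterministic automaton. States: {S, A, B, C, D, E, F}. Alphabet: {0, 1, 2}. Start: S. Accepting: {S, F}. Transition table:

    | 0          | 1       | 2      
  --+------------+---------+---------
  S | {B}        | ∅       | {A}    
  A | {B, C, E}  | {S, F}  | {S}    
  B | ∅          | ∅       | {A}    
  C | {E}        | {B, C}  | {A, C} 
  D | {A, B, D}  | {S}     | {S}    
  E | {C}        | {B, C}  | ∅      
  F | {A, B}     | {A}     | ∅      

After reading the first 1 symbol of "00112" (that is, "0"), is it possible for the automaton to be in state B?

Start in {S}.
Read '0': S→{B}; now {B}.
State B is in {B}.

Yes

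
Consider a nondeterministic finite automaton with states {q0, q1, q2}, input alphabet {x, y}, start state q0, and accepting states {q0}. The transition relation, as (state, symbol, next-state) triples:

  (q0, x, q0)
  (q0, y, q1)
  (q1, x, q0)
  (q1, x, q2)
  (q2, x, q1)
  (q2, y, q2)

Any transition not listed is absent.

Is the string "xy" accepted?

Start in {q0}.
Read 'x': {q0} → {q0}.
Read 'y': {q0} → {q1}.
The final set {q1} contains no accepting state.

No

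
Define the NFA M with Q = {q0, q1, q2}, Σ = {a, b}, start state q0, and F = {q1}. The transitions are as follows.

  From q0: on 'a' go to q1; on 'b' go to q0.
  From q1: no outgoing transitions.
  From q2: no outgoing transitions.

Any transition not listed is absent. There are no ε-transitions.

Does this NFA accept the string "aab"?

No

Start in {q0}.
Read 'a': {q0} → {q1}.
Read 'a': {q1} → ∅.
The set is empty and remains empty for the remaining 1 symbol.
The final set ∅ contains no accepting state.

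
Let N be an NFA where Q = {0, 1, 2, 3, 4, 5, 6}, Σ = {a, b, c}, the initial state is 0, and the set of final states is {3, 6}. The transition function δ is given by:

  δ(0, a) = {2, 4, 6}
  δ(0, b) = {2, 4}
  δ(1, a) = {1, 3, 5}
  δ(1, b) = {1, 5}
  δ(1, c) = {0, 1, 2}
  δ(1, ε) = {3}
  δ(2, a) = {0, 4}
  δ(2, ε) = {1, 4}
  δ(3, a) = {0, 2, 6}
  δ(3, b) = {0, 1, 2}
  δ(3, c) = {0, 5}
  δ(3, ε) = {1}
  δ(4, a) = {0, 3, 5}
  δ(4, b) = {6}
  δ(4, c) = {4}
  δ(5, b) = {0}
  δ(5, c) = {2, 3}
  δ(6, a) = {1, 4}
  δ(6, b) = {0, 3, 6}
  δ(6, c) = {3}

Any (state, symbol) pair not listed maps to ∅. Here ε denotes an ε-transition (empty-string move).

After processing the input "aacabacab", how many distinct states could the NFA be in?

Start in {0}.
Read 'a': {0} → {1, 2, 3, 4, 6}.
Read 'a': {1, 2, 3, 4, 6} → {0, 1, 2, 3, 4, 5, 6}.
Read 'c': {0, 1, 2, 3, 4, 5, 6} → {0, 1, 2, 3, 4, 5}.
Read 'a': {0, 1, 2, 3, 4, 5} → {0, 1, 2, 3, 4, 5, 6}.
Read 'b': {0, 1, 2, 3, 4, 5, 6} → {0, 1, 2, 3, 4, 5, 6}.
Read 'a': {0, 1, 2, 3, 4, 5, 6} → {0, 1, 2, 3, 4, 5, 6}.
Read 'c': {0, 1, 2, 3, 4, 5, 6} → {0, 1, 2, 3, 4, 5}.
Read 'a': {0, 1, 2, 3, 4, 5} → {0, 1, 2, 3, 4, 5, 6}.
Read 'b': {0, 1, 2, 3, 4, 5, 6} → {0, 1, 2, 3, 4, 5, 6}.
That set has 7 states.

7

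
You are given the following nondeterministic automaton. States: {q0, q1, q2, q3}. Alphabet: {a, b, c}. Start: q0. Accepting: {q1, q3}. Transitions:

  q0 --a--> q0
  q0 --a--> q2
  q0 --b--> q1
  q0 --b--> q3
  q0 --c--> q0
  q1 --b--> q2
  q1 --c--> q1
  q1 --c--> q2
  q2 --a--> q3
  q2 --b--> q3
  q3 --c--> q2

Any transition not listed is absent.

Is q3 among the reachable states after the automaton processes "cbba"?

Start in {q0}.
Read 'c': q0→{q0}; now {q0}.
Read 'b': q0→{q1, q3}; now {q1, q3}.
Read 'b': q1→{q2}, q3→∅; now {q2}.
Read 'a': q2→{q3}; now {q3}.
State q3 is in {q3}.

Yes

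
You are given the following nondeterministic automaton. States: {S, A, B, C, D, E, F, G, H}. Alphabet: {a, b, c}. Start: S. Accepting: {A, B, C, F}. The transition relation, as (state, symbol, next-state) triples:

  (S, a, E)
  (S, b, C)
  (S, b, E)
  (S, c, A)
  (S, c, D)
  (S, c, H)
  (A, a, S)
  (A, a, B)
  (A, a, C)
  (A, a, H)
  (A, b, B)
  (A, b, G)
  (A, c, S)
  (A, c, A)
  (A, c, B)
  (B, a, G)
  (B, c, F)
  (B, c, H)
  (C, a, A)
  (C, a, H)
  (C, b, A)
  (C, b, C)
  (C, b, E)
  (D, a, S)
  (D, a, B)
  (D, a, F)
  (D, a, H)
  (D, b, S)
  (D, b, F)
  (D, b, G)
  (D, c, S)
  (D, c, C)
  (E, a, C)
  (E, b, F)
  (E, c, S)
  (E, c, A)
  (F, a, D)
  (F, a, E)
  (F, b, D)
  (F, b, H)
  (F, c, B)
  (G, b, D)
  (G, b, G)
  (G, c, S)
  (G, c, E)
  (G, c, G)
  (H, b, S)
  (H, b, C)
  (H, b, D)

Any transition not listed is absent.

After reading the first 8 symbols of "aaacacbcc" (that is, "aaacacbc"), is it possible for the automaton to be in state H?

Start in {S}.
Read 'a': {S} → {E}.
Read 'a': {E} → {C}.
Read 'a': {C} → {A, H}.
Read 'c': {A, H} → {S, A, B}.
Read 'a': {S, A, B} → {S, B, C, E, G, H}.
Read 'c': {S, B, C, E, G, H} → {S, A, D, E, F, G, H}.
Read 'b': {S, A, D, E, F, G, H} → {S, B, C, D, E, F, G, H}.
Read 'c': {S, B, C, D, E, F, G, H} → {S, A, B, C, D, E, F, G, H}.
State H is in {S, A, B, C, D, E, F, G, H}.

Yes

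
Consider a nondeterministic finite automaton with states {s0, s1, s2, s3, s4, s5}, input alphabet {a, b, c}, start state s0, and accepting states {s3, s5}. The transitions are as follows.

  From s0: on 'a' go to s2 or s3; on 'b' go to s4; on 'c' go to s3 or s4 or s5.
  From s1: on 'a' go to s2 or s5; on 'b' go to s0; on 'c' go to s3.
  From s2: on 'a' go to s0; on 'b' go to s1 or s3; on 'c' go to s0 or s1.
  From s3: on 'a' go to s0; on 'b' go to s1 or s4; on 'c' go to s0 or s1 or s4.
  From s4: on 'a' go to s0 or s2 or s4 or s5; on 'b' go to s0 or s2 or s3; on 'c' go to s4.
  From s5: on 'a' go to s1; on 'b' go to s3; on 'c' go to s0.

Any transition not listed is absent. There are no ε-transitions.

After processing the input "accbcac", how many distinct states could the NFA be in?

5

Start in {s0}.
Read 'a': {s0} → {s2, s3}.
Read 'c': {s2, s3} → {s0, s1, s4}.
Read 'c': {s0, s1, s4} → {s3, s4, s5}.
Read 'b': {s3, s4, s5} → {s0, s1, s2, s3, s4}.
Read 'c': {s0, s1, s2, s3, s4} → {s0, s1, s3, s4, s5}.
Read 'a': {s0, s1, s3, s4, s5} → {s0, s1, s2, s3, s4, s5}.
Read 'c': {s0, s1, s2, s3, s4, s5} → {s0, s1, s3, s4, s5}.
That set has 5 states.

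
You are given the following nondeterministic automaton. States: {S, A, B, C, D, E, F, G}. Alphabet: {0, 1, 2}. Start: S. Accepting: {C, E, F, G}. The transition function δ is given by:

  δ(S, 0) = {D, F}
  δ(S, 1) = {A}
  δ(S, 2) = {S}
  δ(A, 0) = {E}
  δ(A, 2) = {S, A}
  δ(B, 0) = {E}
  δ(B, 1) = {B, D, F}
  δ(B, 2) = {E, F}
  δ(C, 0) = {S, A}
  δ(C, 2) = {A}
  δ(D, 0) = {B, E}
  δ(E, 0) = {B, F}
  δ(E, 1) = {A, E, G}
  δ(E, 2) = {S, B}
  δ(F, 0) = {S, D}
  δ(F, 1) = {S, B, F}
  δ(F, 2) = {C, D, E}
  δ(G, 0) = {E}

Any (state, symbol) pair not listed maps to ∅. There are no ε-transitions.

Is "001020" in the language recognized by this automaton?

Yes

Start in {S}.
Read '0': S→{D, F}; now {D, F}.
Read '0': D→{B, E}, F→{S, D}; now {S, B, D, E}.
Read '1': S→{A}, B→{B, D, F}, D→∅, E→{A, E, G}; now {A, B, D, E, F, G}.
Read '0': A→{E}, B→{E}, D→{B, E}, E→{B, F}, F→{S, D}, G→{E}; now {S, B, D, E, F}.
Read '2': S→{S}, B→{E, F}, D→∅, E→{S, B}, F→{C, D, E}; now {S, B, C, D, E, F}.
Read '0': S→{D, F}, B→{E}, C→{S, A}, D→{B, E}, E→{B, F}, F→{S, D}; now {S, A, B, D, E, F}.
The final set {S, A, B, D, E, F} contains the accepting states E, F.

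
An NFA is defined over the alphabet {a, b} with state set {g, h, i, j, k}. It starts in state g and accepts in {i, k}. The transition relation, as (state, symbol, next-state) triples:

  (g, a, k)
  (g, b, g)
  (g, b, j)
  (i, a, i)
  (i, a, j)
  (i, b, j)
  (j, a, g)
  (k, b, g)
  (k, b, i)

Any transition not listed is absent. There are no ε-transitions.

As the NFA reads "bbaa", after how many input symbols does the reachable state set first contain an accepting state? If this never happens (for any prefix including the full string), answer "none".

Start in {g}.
Read 'b': g→{g, j}; now {g, j}.
Read 'b': g→{g, j}, j→∅; now {g, j}.
Read 'a': g→{k}, j→{g}; now {g, k}.
None of the earlier sets intersect F, but {g, k} does.

3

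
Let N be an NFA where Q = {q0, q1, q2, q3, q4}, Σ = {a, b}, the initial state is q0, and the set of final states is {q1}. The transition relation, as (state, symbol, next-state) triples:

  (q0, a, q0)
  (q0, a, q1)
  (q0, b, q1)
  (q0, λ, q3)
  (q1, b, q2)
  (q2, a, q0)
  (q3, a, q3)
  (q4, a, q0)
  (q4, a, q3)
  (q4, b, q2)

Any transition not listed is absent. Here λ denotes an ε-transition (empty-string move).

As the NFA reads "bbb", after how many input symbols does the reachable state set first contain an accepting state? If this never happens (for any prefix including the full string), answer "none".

Start: ε-closure({q0}) = {q0, q3}.
Read 'b': q0→{q1}, q3→∅; now {q1}.
None of the earlier sets intersect F, but {q1} does.

1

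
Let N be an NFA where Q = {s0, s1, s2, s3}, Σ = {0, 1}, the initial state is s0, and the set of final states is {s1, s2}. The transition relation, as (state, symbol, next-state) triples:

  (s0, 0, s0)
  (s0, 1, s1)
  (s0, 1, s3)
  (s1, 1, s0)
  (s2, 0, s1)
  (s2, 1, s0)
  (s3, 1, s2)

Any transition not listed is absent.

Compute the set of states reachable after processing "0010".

Start in {s0}.
Read '0': s0→{s0}; now {s0}.
Read '0': s0→{s0}; now {s0}.
Read '1': s0→{s1, s3}; now {s1, s3}.
Read '0': s1→∅, s3→∅; now ∅.

∅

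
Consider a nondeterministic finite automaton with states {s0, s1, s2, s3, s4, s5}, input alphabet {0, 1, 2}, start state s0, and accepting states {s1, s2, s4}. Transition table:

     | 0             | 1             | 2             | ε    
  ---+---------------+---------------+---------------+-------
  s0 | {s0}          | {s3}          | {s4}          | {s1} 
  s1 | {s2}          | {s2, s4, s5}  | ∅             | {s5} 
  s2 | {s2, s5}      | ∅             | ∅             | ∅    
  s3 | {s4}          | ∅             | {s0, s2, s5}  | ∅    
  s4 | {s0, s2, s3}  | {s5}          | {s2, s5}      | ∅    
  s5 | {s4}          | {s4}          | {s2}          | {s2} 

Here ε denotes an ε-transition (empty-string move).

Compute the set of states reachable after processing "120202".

{s0, s1, s2, s4, s5}

Start: ε-closure({s0}) = {s0, s1, s2, s5}.
Read '1': {s0, s1, s2, s5} → {s2, s3, s4, s5}.
Read '2': {s2, s3, s4, s5} → {s0, s1, s2, s5}.
Read '0': {s0, s1, s2, s5} → {s0, s1, s2, s4, s5}.
Read '2': {s0, s1, s2, s4, s5} → {s2, s4, s5}.
Read '0': {s2, s4, s5} → {s0, s1, s2, s3, s4, s5}.
Read '2': {s0, s1, s2, s3, s4, s5} → {s0, s1, s2, s4, s5}.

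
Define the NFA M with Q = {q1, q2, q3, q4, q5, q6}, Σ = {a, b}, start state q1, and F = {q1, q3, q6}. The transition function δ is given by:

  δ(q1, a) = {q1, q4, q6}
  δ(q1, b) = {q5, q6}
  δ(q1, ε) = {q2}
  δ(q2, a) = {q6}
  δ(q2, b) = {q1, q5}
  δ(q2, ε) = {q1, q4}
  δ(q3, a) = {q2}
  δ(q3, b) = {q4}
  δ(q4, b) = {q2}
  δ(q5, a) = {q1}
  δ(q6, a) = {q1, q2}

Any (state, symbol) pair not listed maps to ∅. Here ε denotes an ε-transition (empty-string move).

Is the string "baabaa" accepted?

Yes

Start: ε-closure({q1}) = {q1, q2, q4}.
Read 'b': {q1, q2, q4} → {q1, q2, q4, q5, q6}.
Read 'a': {q1, q2, q4, q5, q6} → {q1, q2, q4, q6}.
Read 'a': {q1, q2, q4, q6} → {q1, q2, q4, q6}.
Read 'b': {q1, q2, q4, q6} → {q1, q2, q4, q5, q6}.
Read 'a': {q1, q2, q4, q5, q6} → {q1, q2, q4, q6}.
Read 'a': {q1, q2, q4, q6} → {q1, q2, q4, q6}.
The final set {q1, q2, q4, q6} contains the accepting states q1, q6.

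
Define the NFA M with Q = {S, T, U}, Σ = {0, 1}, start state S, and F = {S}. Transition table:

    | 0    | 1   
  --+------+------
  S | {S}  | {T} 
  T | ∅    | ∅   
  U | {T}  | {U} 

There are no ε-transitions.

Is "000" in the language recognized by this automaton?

Yes

Start in {S}.
Read '0': S→{S}; now {S}.
Read '0': S→{S}; now {S}.
Read '0': S→{S}; now {S}.
The final set {S} contains the accepting state S.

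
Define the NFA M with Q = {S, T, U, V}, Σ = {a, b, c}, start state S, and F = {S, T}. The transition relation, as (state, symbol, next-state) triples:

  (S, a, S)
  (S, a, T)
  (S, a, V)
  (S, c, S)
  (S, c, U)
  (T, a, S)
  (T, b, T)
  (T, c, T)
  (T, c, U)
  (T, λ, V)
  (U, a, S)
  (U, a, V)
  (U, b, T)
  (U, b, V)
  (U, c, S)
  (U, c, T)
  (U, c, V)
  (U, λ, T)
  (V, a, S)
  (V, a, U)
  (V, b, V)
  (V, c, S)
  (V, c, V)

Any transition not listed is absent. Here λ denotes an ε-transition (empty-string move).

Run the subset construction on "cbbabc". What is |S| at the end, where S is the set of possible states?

Start in {S}.
Read 'c': S→{S, U}; union {S, U}; ε-closure = {S, T, U, V}.
Read 'b': S→∅, T→{T}, U→{T, V}, V→{V}; now {T, V}.
Read 'b': T→{T}, V→{V}; now {T, V}.
Read 'a': T→{S}, V→{S, U}; union {S, U}; ε-closure = {S, T, U, V}.
Read 'b': S→∅, T→{T}, U→{T, V}, V→{V}; now {T, V}.
Read 'c': T→{T, U}, V→{S, V}; now {S, T, U, V}.
That set has 4 states.

4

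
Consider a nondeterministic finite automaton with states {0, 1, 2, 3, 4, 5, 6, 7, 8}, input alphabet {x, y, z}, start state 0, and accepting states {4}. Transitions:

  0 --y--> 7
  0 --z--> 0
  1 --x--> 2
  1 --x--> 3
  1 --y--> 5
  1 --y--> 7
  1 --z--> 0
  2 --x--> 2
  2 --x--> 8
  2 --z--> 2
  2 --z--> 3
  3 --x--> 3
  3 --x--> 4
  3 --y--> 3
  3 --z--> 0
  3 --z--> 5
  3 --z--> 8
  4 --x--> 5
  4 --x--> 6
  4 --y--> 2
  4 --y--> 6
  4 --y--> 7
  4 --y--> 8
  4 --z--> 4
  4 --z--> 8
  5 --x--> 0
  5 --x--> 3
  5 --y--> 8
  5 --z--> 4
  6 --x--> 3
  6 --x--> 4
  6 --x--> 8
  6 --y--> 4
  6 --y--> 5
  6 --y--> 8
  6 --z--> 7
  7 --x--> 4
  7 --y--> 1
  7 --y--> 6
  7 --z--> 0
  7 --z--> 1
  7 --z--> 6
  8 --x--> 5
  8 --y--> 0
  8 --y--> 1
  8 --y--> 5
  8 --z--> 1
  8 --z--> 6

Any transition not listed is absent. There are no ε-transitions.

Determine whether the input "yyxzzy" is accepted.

Yes

Start in {0}.
Read 'y': {0} → {7}.
Read 'y': {7} → {1, 6}.
Read 'x': {1, 6} → {2, 3, 4, 8}.
Read 'z': {2, 3, 4, 8} → {0, 1, 2, 3, 4, 5, 6, 8}.
Read 'z': {0, 1, 2, 3, 4, 5, 6, 8} → {0, 1, 2, 3, 4, 5, 6, 7, 8}.
Read 'y': {0, 1, 2, 3, 4, 5, 6, 7, 8} → {0, 1, 2, 3, 4, 5, 6, 7, 8}.
The final set {0, 1, 2, 3, 4, 5, 6, 7, 8} contains the accepting state 4.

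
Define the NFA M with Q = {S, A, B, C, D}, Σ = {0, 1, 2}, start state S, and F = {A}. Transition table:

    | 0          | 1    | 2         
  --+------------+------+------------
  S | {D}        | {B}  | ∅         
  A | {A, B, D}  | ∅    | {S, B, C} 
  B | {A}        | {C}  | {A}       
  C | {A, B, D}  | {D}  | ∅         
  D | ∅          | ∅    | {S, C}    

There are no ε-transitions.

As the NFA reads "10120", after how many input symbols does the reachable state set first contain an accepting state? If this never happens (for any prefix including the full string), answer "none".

Start in {S}.
Read '1': {S} → {B}.
Read '0': {B} → {A}.
None of the earlier sets intersect F, but {A} does.

2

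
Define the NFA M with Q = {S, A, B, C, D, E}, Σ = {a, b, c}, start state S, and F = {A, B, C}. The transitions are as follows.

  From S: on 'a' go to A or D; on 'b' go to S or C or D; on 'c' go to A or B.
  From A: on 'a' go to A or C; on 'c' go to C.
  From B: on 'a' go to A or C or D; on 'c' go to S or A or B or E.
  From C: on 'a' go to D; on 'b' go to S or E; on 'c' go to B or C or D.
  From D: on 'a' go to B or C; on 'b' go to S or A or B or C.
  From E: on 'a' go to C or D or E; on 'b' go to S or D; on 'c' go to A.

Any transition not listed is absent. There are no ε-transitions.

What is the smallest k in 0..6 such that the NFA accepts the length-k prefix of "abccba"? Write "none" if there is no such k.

1

Start in {S}.
Read 'a': {S} → {A, D}.
None of the earlier sets intersect F, but {A, D} does.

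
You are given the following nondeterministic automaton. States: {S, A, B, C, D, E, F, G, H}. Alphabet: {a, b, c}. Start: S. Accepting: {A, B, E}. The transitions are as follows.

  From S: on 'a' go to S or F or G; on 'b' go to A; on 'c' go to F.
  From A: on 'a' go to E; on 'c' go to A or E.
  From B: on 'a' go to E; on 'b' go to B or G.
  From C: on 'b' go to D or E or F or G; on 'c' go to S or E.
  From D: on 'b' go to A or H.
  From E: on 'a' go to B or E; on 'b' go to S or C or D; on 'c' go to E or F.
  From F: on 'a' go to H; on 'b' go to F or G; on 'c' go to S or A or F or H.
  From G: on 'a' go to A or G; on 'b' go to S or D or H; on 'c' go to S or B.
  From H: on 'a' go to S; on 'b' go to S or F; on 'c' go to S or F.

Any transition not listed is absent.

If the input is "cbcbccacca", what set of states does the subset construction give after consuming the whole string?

{S, B, E, F, G, H}

Start in {S}.
Read 'c': {S} → {F}.
Read 'b': {F} → {F, G}.
Read 'c': {F, G} → {S, A, B, F, H}.
Read 'b': {S, A, B, F, H} → {S, A, B, F, G}.
Read 'c': {S, A, B, F, G} → {S, A, B, E, F, H}.
Read 'c': {S, A, B, E, F, H} → {S, A, E, F, H}.
Read 'a': {S, A, E, F, H} → {S, B, E, F, G, H}.
Read 'c': {S, B, E, F, G, H} → {S, A, B, E, F, H}.
Read 'c': {S, A, B, E, F, H} → {S, A, E, F, H}.
Read 'a': {S, A, E, F, H} → {S, B, E, F, G, H}.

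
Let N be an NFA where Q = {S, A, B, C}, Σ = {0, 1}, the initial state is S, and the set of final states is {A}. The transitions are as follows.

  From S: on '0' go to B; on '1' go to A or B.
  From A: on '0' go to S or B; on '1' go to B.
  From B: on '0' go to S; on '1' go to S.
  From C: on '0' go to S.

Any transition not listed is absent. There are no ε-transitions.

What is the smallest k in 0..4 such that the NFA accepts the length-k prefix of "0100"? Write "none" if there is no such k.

none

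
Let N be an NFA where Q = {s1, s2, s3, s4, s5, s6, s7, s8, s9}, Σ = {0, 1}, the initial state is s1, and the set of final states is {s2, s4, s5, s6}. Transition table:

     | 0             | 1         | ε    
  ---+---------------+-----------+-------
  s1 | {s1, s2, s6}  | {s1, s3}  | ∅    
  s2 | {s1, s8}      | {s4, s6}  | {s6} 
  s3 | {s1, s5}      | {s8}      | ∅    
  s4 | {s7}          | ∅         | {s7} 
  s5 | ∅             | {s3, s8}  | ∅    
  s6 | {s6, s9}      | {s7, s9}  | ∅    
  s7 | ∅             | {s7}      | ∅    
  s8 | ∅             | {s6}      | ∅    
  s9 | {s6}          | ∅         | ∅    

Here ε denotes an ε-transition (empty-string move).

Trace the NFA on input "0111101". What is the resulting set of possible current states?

Start in {s1}.
Read '0': s1→{s1, s2, s6}; now {s1, s2, s6}.
Read '1': s1→{s1, s3}, s2→{s4, s6}, s6→{s7, s9}; now {s1, s3, s4, s6, s7, s9}.
Read '1': s1→{s1, s3}, s3→{s8}, s4→∅, s6→{s7, s9}, s7→{s7}, s9→∅; now {s1, s3, s7, s8, s9}.
Read '1': s1→{s1, s3}, s3→{s8}, s7→{s7}, s8→{s6}, s9→∅; now {s1, s3, s6, s7, s8}.
Read '1': s1→{s1, s3}, s3→{s8}, s6→{s7, s9}, s7→{s7}, s8→{s6}; now {s1, s3, s6, s7, s8, s9}.
Read '0': s1→{s1, s2, s6}, s3→{s1, s5}, s6→{s6, s9}, s7→∅, s8→∅, s9→{s6}; now {s1, s2, s5, s6, s9}.
Read '1': s1→{s1, s3}, s2→{s4, s6}, s5→{s3, s8}, s6→{s7, s9}, s9→∅; now {s1, s3, s4, s6, s7, s8, s9}.

{s1, s3, s4, s6, s7, s8, s9}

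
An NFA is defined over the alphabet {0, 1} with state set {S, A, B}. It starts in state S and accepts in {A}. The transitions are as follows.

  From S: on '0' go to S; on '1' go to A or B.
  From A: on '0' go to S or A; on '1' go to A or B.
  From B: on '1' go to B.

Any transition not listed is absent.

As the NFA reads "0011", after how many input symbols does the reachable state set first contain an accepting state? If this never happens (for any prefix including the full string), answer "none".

3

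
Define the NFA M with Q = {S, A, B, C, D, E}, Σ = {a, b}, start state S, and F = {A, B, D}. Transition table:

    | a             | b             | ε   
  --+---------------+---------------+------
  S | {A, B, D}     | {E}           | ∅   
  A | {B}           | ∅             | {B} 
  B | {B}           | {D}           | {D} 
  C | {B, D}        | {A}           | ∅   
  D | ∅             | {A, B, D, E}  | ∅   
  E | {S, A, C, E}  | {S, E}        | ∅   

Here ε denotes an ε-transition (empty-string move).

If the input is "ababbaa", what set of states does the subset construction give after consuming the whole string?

{S, A, B, C, D, E}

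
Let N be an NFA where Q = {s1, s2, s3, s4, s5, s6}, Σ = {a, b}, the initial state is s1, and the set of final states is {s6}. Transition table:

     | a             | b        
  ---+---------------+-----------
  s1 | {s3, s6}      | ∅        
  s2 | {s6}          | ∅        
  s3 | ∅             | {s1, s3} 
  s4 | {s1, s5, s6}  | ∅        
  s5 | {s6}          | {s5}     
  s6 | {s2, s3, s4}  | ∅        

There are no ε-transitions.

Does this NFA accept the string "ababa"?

Start in {s1}.
Read 'a': s1→{s3, s6}; now {s3, s6}.
Read 'b': s3→{s1, s3}, s6→∅; now {s1, s3}.
Read 'a': s1→{s3, s6}, s3→∅; now {s3, s6}.
Read 'b': s3→{s1, s3}, s6→∅; now {s1, s3}.
Read 'a': s1→{s3, s6}, s3→∅; now {s3, s6}.
The final set {s3, s6} contains the accepting state s6.

Yes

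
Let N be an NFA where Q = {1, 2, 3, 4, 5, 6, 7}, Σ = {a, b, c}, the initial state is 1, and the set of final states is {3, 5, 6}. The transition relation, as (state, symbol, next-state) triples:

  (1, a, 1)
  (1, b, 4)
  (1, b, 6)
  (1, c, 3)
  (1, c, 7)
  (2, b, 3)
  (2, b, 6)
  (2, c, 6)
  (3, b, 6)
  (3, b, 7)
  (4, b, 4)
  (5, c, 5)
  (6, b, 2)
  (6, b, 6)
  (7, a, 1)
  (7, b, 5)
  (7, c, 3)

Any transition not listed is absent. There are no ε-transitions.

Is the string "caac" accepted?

Start in {1}.
Read 'c': {1} → {3, 7}.
Read 'a': {3, 7} → {1}.
Read 'a': {1} → {1}.
Read 'c': {1} → {3, 7}.
The final set {3, 7} contains the accepting state 3.

Yes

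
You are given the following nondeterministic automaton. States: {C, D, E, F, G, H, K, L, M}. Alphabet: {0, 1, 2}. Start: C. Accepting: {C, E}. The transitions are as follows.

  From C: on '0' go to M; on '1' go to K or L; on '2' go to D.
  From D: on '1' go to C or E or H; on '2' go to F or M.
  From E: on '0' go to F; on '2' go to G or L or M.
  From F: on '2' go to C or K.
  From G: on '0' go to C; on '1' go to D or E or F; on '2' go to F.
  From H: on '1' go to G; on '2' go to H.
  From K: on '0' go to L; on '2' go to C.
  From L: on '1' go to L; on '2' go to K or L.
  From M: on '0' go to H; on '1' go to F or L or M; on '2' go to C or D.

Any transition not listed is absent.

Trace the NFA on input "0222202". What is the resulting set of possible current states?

Start in {C}.
Read '0': C→{M}; now {M}.
Read '2': M→{C, D}; now {C, D}.
Read '2': C→{D}, D→{F, M}; now {D, F, M}.
Read '2': D→{F, M}, F→{C, K}, M→{C, D}; now {C, D, F, K, M}.
Read '2': C→{D}, D→{F, M}, F→{C, K}, K→{C}, M→{C, D}; now {C, D, F, K, M}.
Read '0': C→{M}, D→∅, F→∅, K→{L}, M→{H}; now {H, L, M}.
Read '2': H→{H}, L→{K, L}, M→{C, D}; now {C, D, H, K, L}.

{C, D, H, K, L}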